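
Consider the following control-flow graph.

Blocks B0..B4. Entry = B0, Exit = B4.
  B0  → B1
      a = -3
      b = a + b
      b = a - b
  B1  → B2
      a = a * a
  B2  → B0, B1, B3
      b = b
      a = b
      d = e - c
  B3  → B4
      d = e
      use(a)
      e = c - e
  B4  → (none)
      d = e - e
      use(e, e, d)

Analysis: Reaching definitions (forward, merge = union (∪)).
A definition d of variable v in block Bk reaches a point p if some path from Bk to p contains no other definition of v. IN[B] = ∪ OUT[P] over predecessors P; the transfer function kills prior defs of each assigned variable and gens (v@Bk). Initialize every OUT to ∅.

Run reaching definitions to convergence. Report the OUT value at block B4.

Answer: {a@B2, b@B2, d@B4, e@B3}

Derivation:
Per-block solution:
  B0:   IN={a@B2, b@B2, d@B2}   OUT={a@B0, b@B0, d@B2}
  B1:   IN={a@B0, a@B2, b@B0, b@B2, d@B2}   OUT={a@B1, b@B0, b@B2, d@B2}
  B2:   IN={a@B1, b@B0, b@B2, d@B2}   OUT={a@B2, b@B2, d@B2}
  B3:   IN={a@B2, b@B2, d@B2}   OUT={a@B2, b@B2, d@B3, e@B3}
  B4:   IN={a@B2, b@B2, d@B3, e@B3}   OUT={a@B2, b@B2, d@B4, e@B3}

Merge at B4: IN[B4] = OUT[B3] = {a@B2, b@B2, d@B3, e@B3}
Applying B4's transfer function to that IN value gives OUT[B4] (row B4 above).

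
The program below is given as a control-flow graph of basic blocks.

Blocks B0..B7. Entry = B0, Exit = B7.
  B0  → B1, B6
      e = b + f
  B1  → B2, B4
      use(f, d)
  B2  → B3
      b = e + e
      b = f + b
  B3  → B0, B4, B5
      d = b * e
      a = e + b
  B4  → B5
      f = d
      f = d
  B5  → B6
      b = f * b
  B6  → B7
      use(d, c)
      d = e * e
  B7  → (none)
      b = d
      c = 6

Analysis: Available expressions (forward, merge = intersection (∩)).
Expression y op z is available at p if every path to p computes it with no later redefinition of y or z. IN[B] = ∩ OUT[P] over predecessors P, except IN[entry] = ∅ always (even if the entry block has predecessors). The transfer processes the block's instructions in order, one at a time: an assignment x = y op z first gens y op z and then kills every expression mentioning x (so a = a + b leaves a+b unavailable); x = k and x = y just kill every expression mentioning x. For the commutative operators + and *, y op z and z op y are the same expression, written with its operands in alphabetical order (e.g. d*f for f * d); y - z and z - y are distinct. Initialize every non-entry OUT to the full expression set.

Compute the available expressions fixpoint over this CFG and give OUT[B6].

Answer: {e*e}

Working:
Fixpoint table:
  B0: | IN={} | OUT={b+f}
  B1: | IN={b+f} | OUT={b+f}
  B2: | IN={b+f} | OUT={e+e}
  B3: | IN={e+e} | OUT={b*e, b+e, e+e}
  B4: | IN={} | OUT={}
  B5: | IN={} | OUT={}
  B6: | IN={} | OUT={e*e}
  B7: | IN={e*e} | OUT={e*e}

Merge at B6: IN[B6] = OUT[B0] ∩ OUT[B5] = {}
Applying B6's transfer function to that IN value gives OUT[B6] (row B6 above).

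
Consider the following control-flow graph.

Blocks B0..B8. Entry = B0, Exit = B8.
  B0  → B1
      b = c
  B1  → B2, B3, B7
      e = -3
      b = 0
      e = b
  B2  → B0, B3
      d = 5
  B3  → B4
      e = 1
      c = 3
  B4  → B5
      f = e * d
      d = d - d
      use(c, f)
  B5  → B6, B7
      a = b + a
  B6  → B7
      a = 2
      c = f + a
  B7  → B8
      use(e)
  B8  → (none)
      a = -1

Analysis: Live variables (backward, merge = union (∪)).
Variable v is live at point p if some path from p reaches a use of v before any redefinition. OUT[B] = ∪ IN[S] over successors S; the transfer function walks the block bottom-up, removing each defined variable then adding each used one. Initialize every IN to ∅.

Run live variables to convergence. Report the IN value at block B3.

Answer: {a, b, d}

Derivation:
Converged values:
  B0:   IN={a, c, d}   OUT={a, c, d}
  B1:   IN={a, c, d}   OUT={a, b, c, d, e}
  B2:   IN={a, b, c}   OUT={a, b, c, d}
  B3:   IN={a, b, d}   OUT={a, b, c, d, e}
  B4:   IN={a, b, c, d, e}   OUT={a, b, e, f}
  B5:   IN={a, b, e, f}   OUT={e, f}
  B6:   IN={e, f}   OUT={e}
  B7:   IN={e}   OUT={}
  B8:   IN={}   OUT={}

Merge at B3: OUT[B3] = IN[B4] = {a, b, c, d, e}
Applying B3's transfer function to that OUT value gives IN[B3] (row B3 above).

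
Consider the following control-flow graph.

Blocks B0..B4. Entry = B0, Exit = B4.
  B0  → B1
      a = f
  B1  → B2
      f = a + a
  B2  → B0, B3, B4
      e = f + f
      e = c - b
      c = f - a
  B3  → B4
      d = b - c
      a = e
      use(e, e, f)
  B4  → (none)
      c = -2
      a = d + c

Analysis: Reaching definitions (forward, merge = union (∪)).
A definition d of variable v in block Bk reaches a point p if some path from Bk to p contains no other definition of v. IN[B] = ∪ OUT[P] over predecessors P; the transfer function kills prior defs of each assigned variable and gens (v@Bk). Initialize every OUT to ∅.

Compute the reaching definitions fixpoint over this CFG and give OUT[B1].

Answer: {a@B0, c@B2, e@B2, f@B1}

Working:
Fixpoint table:
  B0:  IN={a@B0, c@B2, e@B2, f@B1}  OUT={a@B0, c@B2, e@B2, f@B1}
  B1:  IN={a@B0, c@B2, e@B2, f@B1}  OUT={a@B0, c@B2, e@B2, f@B1}
  B2:  IN={a@B0, c@B2, e@B2, f@B1}  OUT={a@B0, c@B2, e@B2, f@B1}
  B3:  IN={a@B0, c@B2, e@B2, f@B1}  OUT={a@B3, c@B2, d@B3, e@B2, f@B1}
  B4:  IN={a@B0, a@B3, c@B2, d@B3, e@B2, f@B1}  OUT={a@B4, c@B4, d@B3, e@B2, f@B1}

Merge at B1: IN[B1] = OUT[B0] = {a@B0, c@B2, e@B2, f@B1}
Applying B1's transfer function to that IN value gives OUT[B1] (row B1 above).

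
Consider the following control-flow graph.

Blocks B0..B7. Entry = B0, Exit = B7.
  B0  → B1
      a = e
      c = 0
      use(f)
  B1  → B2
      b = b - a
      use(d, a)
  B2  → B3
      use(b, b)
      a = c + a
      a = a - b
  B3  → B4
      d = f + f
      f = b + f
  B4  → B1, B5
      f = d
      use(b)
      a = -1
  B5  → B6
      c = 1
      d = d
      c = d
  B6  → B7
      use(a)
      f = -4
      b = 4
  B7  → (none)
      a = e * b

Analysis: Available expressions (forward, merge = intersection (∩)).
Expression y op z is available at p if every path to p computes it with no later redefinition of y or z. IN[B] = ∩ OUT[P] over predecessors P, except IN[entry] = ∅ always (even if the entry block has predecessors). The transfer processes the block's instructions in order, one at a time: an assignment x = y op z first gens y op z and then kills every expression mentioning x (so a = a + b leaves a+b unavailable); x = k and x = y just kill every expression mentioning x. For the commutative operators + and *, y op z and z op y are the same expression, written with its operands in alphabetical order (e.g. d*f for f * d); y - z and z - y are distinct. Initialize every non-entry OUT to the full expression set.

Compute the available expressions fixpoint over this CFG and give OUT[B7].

Answer: {b*e}

Trace:
Fixpoint table:
  B0:   IN={}   OUT={}
  B1:   IN={}   OUT={}
  B2:   IN={}   OUT={}
  B3:   IN={}   OUT={}
  B4:   IN={}   OUT={}
  B5:   IN={}   OUT={}
  B6:   IN={}   OUT={}
  B7:   IN={}   OUT={b*e}

Merge at B7: IN[B7] = OUT[B6] = {}
Applying B7's transfer function to that IN value gives OUT[B7] (row B7 above).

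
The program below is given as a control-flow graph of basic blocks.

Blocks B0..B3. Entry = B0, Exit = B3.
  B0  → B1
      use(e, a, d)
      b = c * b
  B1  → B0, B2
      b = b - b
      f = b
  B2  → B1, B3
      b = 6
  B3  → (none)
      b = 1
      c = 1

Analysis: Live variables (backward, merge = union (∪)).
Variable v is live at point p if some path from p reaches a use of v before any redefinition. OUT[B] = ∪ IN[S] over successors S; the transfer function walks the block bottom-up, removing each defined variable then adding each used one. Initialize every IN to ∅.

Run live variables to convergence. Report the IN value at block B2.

Converged values:
  B0: | IN={a, b, c, d, e} | OUT={a, b, c, d, e}
  B1: | IN={a, b, c, d, e} | OUT={a, b, c, d, e}
  B2: | IN={a, c, d, e} | OUT={a, b, c, d, e}
  B3: | IN={} | OUT={}

Merge at B2: OUT[B2] = IN[B1] ⊔ IN[B3] = {a, b, c, d, e}
Applying B2's transfer function to that OUT value gives IN[B2] (row B2 above).

Answer: {a, c, d, e}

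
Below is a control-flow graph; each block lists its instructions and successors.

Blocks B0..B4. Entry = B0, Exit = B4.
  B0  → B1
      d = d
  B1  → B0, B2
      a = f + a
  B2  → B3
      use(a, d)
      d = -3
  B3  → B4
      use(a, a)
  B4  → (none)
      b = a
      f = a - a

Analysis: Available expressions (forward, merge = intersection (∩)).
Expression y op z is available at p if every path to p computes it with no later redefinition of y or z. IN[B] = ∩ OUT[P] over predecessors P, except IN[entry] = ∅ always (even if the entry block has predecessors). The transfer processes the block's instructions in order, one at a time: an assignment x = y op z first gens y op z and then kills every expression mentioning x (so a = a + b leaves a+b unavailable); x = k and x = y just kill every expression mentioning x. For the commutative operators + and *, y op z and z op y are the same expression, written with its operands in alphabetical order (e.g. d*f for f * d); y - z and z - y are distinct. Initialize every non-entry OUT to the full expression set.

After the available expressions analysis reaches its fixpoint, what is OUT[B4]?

Answer: {a-a}

Trace:
Converged values:
  B0: | IN={} | OUT={}
  B1: | IN={} | OUT={}
  B2: | IN={} | OUT={}
  B3: | IN={} | OUT={}
  B4: | IN={} | OUT={a-a}

Merge at B4: IN[B4] = OUT[B3] = {}
Applying B4's transfer function to that IN value gives OUT[B4] (row B4 above).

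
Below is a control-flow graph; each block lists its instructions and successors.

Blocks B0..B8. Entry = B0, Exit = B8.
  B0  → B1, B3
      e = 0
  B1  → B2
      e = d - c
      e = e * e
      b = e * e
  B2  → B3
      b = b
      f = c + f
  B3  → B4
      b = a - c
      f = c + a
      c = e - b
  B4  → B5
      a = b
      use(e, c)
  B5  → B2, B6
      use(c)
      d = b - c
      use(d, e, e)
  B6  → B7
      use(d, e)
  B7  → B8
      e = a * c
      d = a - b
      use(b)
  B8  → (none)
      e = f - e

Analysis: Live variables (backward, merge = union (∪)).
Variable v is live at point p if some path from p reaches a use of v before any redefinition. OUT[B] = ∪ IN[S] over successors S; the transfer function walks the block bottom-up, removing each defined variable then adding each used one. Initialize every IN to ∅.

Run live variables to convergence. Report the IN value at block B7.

Answer: {a, b, c, f}

Working:
Converged values:
  B0:  IN={a, c, d, f}  OUT={a, c, d, e, f}
  B1:  IN={a, c, d, f}  OUT={a, b, c, e, f}
  B2:  IN={a, b, c, e, f}  OUT={a, c, e}
  B3:  IN={a, c, e}  OUT={b, c, e, f}
  B4:  IN={b, c, e, f}  OUT={a, b, c, e, f}
  B5:  IN={a, b, c, e, f}  OUT={a, b, c, d, e, f}
  B6:  IN={a, b, c, d, e, f}  OUT={a, b, c, f}
  B7:  IN={a, b, c, f}  OUT={e, f}
  B8:  IN={e, f}  OUT={}

Merge at B7: OUT[B7] = IN[B8] = {e, f}
Applying B7's transfer function to that OUT value gives IN[B7] (row B7 above).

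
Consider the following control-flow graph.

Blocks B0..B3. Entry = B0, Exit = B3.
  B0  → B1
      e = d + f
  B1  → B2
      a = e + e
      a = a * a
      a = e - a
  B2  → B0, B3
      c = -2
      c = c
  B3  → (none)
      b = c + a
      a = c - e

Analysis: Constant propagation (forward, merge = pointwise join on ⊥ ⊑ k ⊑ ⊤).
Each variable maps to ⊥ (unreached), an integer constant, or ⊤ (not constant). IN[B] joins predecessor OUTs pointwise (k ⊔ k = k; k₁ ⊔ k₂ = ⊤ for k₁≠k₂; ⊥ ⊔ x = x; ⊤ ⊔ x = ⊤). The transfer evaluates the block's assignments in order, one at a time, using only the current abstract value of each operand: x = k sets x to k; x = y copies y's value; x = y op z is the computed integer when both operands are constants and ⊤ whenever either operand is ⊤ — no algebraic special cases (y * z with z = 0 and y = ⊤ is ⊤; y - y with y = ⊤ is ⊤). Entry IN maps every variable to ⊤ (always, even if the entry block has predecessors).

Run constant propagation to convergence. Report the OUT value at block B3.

Answer: {a: ⊤, b: ⊤, c: -2, d: ⊤, e: ⊤, f: ⊤}

Trace:
Fixpoint table:
  B0:   IN=(all ⊤)   OUT=(all ⊤)
  B1:   IN=(all ⊤)   OUT=(all ⊤)
  B2:   IN=(all ⊤)   OUT={c:-2; rest ⊤}
  B3:   IN={c:-2; rest ⊤}   OUT={c:-2; rest ⊤}

Merge at B3: IN[B3] = OUT[B2] = {a: ⊤, b: ⊤, c: -2, d: ⊤, e: ⊤, f: ⊤}
Applying B3's transfer function to that IN value gives OUT[B3] (row B3 above).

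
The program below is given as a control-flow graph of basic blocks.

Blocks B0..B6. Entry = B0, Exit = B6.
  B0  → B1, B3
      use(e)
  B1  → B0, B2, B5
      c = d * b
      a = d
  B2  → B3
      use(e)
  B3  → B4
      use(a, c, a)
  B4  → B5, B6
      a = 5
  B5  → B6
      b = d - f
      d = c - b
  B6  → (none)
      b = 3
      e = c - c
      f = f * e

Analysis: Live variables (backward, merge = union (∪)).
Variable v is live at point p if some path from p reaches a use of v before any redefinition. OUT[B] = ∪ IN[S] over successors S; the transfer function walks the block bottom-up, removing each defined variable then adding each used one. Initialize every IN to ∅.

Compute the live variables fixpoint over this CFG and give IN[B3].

Answer: {a, c, d, f}

Derivation:
Per-block solution:
  B0:  IN={a, b, c, d, e, f}  OUT={a, b, c, d, e, f}
  B1:  IN={b, d, e, f}  OUT={a, b, c, d, e, f}
  B2:  IN={a, c, d, e, f}  OUT={a, c, d, f}
  B3:  IN={a, c, d, f}  OUT={c, d, f}
  B4:  IN={c, d, f}  OUT={c, d, f}
  B5:  IN={c, d, f}  OUT={c, f}
  B6:  IN={c, f}  OUT={}

Merge at B3: OUT[B3] = IN[B4] = {c, d, f}
Applying B3's transfer function to that OUT value gives IN[B3] (row B3 above).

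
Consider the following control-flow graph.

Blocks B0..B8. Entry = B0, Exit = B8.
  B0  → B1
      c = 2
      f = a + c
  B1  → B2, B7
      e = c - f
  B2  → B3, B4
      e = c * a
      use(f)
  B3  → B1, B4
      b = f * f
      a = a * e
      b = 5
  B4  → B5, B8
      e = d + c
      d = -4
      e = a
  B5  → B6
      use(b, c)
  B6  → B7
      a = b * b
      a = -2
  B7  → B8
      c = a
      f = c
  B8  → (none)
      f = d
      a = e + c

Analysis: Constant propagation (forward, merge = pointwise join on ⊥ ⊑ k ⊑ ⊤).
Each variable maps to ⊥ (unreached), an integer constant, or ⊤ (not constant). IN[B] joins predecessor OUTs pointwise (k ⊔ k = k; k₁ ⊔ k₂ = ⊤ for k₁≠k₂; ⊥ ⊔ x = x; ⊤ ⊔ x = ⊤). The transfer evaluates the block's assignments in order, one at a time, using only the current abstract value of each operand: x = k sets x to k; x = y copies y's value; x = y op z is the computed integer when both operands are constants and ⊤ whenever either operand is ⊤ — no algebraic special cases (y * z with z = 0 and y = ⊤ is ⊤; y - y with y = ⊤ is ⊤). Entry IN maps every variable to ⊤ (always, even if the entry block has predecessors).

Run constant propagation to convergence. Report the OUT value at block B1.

Answer: {a: ⊤, b: ⊤, c: 2, d: ⊤, e: ⊤, f: ⊤}

Derivation:
Converged values:
  B0:   IN=(all ⊤)   OUT={c:2; rest ⊤}
  B1:   IN={c:2; rest ⊤}   OUT={c:2; rest ⊤}
  B2:   IN={c:2; rest ⊤}   OUT={c:2; rest ⊤}
  B3:   IN={c:2; rest ⊤}   OUT={b:5, c:2; rest ⊤}
  B4:   IN={c:2; rest ⊤}   OUT={c:2, d:-4; rest ⊤}
  B5:   IN={c:2, d:-4; rest ⊤}   OUT={c:2, d:-4; rest ⊤}
  B6:   IN={c:2, d:-4; rest ⊤}   OUT={a:-2, c:2, d:-4; rest ⊤}
  B7:   IN={c:2; rest ⊤}   OUT=(all ⊤)
  B8:   IN=(all ⊤)   OUT=(all ⊤)

Merge at B1: IN[B1] = OUT[B0] ⊔ OUT[B3] = {a: ⊤, b: ⊤, c: 2, d: ⊤, e: ⊤, f: ⊤}
Applying B1's transfer function to that IN value gives OUT[B1] (row B1 above).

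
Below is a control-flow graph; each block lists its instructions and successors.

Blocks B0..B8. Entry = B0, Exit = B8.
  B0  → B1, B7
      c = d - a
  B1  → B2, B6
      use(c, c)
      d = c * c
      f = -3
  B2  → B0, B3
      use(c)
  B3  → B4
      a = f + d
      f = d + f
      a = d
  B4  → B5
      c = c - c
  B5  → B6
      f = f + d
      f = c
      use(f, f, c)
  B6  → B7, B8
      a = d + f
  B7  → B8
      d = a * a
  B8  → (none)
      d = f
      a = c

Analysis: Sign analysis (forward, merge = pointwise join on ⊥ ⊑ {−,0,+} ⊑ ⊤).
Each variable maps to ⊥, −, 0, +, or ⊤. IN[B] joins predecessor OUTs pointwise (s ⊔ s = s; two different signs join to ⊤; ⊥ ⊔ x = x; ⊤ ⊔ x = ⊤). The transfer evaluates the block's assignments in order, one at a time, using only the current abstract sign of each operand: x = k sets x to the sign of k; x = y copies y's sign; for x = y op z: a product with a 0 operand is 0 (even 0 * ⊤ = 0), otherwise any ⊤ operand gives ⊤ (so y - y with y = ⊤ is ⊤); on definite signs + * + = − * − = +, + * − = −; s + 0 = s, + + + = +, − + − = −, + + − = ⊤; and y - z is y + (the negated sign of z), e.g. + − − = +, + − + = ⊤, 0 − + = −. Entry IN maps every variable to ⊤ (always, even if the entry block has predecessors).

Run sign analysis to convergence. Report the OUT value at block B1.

Answer: {a: ⊤, b: ⊤, c: ⊤, d: ⊤, e: ⊤, f: -}

Derivation:
Fixpoint table:
  B0: | IN=(all ⊤) | OUT=(all ⊤)
  B1: | IN=(all ⊤) | OUT={f:-; rest ⊤}
  B2: | IN={f:-; rest ⊤} | OUT={f:-; rest ⊤}
  B3: | IN={f:-; rest ⊤} | OUT=(all ⊤)
  B4: | IN=(all ⊤) | OUT=(all ⊤)
  B5: | IN=(all ⊤) | OUT=(all ⊤)
  B6: | IN=(all ⊤) | OUT=(all ⊤)
  B7: | IN=(all ⊤) | OUT=(all ⊤)
  B8: | IN=(all ⊤) | OUT=(all ⊤)

Merge at B1: IN[B1] = OUT[B0] = {a: ⊤, b: ⊤, c: ⊤, d: ⊤, e: ⊤, f: ⊤}
Applying B1's transfer function to that IN value gives OUT[B1] (row B1 above).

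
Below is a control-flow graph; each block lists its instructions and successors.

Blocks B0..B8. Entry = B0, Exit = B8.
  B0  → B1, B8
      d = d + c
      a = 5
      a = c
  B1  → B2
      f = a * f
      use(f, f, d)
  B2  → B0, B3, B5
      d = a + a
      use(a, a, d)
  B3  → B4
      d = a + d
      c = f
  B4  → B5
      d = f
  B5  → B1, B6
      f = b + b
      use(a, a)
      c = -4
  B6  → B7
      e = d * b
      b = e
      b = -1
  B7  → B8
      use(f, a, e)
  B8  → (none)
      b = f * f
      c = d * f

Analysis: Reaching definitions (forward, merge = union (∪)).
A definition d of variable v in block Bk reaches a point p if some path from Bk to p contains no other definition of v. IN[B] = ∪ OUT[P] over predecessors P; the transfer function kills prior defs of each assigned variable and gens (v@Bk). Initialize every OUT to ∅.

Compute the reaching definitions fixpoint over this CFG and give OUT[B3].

Fixpoint table:
  B0: | IN={a@B0, c@B5, d@B2, f@B1} | OUT={a@B0, c@B5, d@B0, f@B1}
  B1: | IN={a@B0, c@B5, d@B0, d@B2, d@B4, f@B1, f@B5} | OUT={a@B0, c@B5, d@B0, d@B2, d@B4, f@B1}
  B2: | IN={a@B0, c@B5, d@B0, d@B2, d@B4, f@B1} | OUT={a@B0, c@B5, d@B2, f@B1}
  B3: | IN={a@B0, c@B5, d@B2, f@B1} | OUT={a@B0, c@B3, d@B3, f@B1}
  B4: | IN={a@B0, c@B3, d@B3, f@B1} | OUT={a@B0, c@B3, d@B4, f@B1}
  B5: | IN={a@B0, c@B3, c@B5, d@B2, d@B4, f@B1} | OUT={a@B0, c@B5, d@B2, d@B4, f@B5}
  B6: | IN={a@B0, c@B5, d@B2, d@B4, f@B5} | OUT={a@B0, b@B6, c@B5, d@B2, d@B4, e@B6, f@B5}
  B7: | IN={a@B0, b@B6, c@B5, d@B2, d@B4, e@B6, f@B5} | OUT={a@B0, b@B6, c@B5, d@B2, d@B4, e@B6, f@B5}
  B8: | IN={a@B0, b@B6, c@B5, d@B0, d@B2, d@B4, e@B6, f@B1, f@B5} | OUT={a@B0, b@B8, c@B8, d@B0, d@B2, d@B4, e@B6, f@B1, f@B5}

Merge at B3: IN[B3] = OUT[B2] = {a@B0, c@B5, d@B2, f@B1}
Applying B3's transfer function to that IN value gives OUT[B3] (row B3 above).

Answer: {a@B0, c@B3, d@B3, f@B1}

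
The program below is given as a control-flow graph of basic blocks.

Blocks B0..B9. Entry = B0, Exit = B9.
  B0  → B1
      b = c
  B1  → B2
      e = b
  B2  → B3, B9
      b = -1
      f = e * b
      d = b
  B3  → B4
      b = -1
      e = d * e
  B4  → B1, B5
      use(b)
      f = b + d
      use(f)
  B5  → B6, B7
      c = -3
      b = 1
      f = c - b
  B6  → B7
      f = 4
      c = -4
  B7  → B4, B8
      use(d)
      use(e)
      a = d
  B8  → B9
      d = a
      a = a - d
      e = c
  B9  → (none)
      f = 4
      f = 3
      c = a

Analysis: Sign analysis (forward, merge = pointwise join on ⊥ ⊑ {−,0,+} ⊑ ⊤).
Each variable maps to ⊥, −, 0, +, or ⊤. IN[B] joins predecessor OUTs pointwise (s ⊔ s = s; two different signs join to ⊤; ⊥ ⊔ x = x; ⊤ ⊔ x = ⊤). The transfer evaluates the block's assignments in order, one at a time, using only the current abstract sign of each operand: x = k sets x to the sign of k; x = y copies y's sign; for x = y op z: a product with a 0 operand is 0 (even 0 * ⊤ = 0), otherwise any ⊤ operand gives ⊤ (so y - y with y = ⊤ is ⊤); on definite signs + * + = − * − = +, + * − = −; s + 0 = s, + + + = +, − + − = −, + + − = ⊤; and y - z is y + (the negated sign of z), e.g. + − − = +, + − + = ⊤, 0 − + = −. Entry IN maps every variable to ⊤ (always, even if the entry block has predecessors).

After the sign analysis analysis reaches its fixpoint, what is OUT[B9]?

Per-block solution:
  B0:  IN=(all ⊤)  OUT=(all ⊤)
  B1:  IN=(all ⊤)  OUT=(all ⊤)
  B2:  IN=(all ⊤)  OUT={b:-, d:-; rest ⊤}
  B3:  IN={b:-, d:-; rest ⊤}  OUT={b:-, d:-; rest ⊤}
  B4:  IN={d:-; rest ⊤}  OUT={d:-; rest ⊤}
  B5:  IN={d:-; rest ⊤}  OUT={b:+, c:-, d:-, f:-; rest ⊤}
  B6:  IN={b:+, c:-, d:-, f:-; rest ⊤}  OUT={b:+, c:-, d:-, f:+; rest ⊤}
  B7:  IN={b:+, c:-, d:-; rest ⊤}  OUT={a:-, b:+, c:-, d:-; rest ⊤}
  B8:  IN={a:-, b:+, c:-, d:-; rest ⊤}  OUT={b:+, c:-, d:-, e:-; rest ⊤}
  B9:  IN={d:-; rest ⊤}  OUT={d:-, f:+; rest ⊤}

Merge at B9: IN[B9] = OUT[B2] ⊔ OUT[B8] = {a: ⊤, b: ⊤, c: ⊤, d: -, e: ⊤, f: ⊤}
Applying B9's transfer function to that IN value gives OUT[B9] (row B9 above).

Answer: {a: ⊤, b: ⊤, c: ⊤, d: -, e: ⊤, f: +}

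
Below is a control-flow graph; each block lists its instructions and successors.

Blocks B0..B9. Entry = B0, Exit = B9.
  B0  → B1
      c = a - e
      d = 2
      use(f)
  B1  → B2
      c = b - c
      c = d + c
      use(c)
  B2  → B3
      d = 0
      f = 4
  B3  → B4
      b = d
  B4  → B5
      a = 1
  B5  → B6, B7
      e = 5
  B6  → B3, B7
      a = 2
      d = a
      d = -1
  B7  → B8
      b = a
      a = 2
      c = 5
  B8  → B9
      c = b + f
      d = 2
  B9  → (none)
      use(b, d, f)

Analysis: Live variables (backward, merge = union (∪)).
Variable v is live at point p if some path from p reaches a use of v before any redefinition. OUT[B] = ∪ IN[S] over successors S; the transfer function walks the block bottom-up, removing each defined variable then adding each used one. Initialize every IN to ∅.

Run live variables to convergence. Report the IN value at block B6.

Fixpoint table:
  B0: | IN={a, b, e, f} | OUT={b, c, d}
  B1: | IN={b, c, d} | OUT={}
  B2: | IN={} | OUT={d, f}
  B3: | IN={d, f} | OUT={f}
  B4: | IN={f} | OUT={a, f}
  B5: | IN={a, f} | OUT={a, f}
  B6: | IN={f} | OUT={a, d, f}
  B7: | IN={a, f} | OUT={b, f}
  B8: | IN={b, f} | OUT={b, d, f}
  B9: | IN={b, d, f} | OUT={}

Merge at B6: OUT[B6] = IN[B3] ⊔ IN[B7] = {a, d, f}
Applying B6's transfer function to that OUT value gives IN[B6] (row B6 above).

Answer: {f}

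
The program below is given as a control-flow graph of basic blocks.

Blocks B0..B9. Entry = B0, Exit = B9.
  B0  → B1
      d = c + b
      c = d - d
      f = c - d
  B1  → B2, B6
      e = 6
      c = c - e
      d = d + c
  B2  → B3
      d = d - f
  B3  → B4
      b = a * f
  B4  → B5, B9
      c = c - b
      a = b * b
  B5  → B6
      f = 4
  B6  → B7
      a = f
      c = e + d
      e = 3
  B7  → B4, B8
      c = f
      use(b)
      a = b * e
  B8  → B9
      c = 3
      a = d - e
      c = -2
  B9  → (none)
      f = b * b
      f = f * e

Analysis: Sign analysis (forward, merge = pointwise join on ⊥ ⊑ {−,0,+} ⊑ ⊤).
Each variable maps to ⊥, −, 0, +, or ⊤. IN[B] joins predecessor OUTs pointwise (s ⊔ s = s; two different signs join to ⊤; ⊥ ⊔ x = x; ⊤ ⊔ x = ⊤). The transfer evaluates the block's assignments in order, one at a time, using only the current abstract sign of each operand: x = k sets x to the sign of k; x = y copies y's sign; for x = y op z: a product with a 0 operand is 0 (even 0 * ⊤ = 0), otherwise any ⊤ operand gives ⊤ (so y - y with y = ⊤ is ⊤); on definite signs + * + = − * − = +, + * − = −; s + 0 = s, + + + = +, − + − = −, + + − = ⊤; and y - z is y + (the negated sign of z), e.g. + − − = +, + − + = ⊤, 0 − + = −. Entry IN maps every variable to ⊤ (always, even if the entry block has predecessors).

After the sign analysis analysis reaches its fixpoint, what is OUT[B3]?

Fixpoint table:
  B0:  IN=(all ⊤)  OUT=(all ⊤)
  B1:  IN=(all ⊤)  OUT={e:+; rest ⊤}
  B2:  IN={e:+; rest ⊤}  OUT={e:+; rest ⊤}
  B3:  IN={e:+; rest ⊤}  OUT={e:+; rest ⊤}
  B4:  IN={e:+; rest ⊤}  OUT={e:+; rest ⊤}
  B5:  IN={e:+; rest ⊤}  OUT={e:+, f:+; rest ⊤}
  B6:  IN={e:+; rest ⊤}  OUT={e:+; rest ⊤}
  B7:  IN={e:+; rest ⊤}  OUT={e:+; rest ⊤}
  B8:  IN={e:+; rest ⊤}  OUT={c:-, e:+; rest ⊤}
  B9:  IN={e:+; rest ⊤}  OUT={e:+; rest ⊤}

Merge at B3: IN[B3] = OUT[B2] = {a: ⊤, b: ⊤, c: ⊤, d: ⊤, e: +, f: ⊤}
Applying B3's transfer function to that IN value gives OUT[B3] (row B3 above).

Answer: {a: ⊤, b: ⊤, c: ⊤, d: ⊤, e: +, f: ⊤}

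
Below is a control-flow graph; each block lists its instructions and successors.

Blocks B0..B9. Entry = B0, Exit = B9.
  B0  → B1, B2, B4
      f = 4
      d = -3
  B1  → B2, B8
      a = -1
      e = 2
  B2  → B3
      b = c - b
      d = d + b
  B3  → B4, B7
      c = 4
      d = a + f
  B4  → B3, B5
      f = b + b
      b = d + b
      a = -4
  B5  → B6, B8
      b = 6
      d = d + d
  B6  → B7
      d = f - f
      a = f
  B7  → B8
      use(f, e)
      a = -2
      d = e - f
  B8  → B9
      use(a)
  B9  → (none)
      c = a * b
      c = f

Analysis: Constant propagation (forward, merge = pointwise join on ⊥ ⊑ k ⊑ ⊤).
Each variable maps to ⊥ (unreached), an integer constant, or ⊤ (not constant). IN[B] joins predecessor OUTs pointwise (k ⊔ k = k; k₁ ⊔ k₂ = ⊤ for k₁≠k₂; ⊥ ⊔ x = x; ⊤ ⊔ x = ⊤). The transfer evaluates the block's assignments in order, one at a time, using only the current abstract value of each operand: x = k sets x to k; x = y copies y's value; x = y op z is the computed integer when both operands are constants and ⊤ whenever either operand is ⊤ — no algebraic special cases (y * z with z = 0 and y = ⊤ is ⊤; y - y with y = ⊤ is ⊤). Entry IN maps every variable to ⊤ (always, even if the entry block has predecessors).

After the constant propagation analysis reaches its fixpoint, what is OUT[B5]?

Fixpoint table:
  B0: | IN=(all ⊤) | OUT={d:-3, f:4; rest ⊤}
  B1: | IN={d:-3, f:4; rest ⊤} | OUT={a:-1, d:-3, e:2, f:4; rest ⊤}
  B2: | IN={d:-3, f:4; rest ⊤} | OUT={f:4; rest ⊤}
  B3: | IN=(all ⊤) | OUT={c:4; rest ⊤}
  B4: | IN=(all ⊤) | OUT={a:-4; rest ⊤}
  B5: | IN={a:-4; rest ⊤} | OUT={a:-4, b:6; rest ⊤}
  B6: | IN={a:-4, b:6; rest ⊤} | OUT={b:6; rest ⊤}
  B7: | IN=(all ⊤) | OUT={a:-2; rest ⊤}
  B8: | IN=(all ⊤) | OUT=(all ⊤)
  B9: | IN=(all ⊤) | OUT=(all ⊤)

Merge at B5: IN[B5] = OUT[B4] = {a: -4, b: ⊤, c: ⊤, d: ⊤, e: ⊤, f: ⊤}
Applying B5's transfer function to that IN value gives OUT[B5] (row B5 above).

Answer: {a: -4, b: 6, c: ⊤, d: ⊤, e: ⊤, f: ⊤}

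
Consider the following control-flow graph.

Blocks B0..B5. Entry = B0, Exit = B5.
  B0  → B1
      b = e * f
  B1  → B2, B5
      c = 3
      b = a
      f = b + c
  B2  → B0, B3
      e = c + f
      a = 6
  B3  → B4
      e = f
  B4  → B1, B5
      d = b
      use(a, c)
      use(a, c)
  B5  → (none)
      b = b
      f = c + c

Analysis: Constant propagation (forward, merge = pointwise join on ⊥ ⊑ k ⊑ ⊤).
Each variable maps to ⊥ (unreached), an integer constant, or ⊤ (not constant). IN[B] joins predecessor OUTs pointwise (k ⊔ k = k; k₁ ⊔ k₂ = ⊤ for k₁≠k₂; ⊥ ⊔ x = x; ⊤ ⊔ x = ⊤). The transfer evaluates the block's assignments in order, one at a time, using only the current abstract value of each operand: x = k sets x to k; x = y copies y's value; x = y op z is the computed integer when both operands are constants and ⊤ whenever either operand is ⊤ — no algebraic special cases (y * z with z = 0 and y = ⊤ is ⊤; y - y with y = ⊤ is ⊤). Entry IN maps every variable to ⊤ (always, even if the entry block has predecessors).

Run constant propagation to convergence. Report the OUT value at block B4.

Answer: {a: 6, b: ⊤, c: 3, d: ⊤, e: ⊤, f: ⊤}

Trace:
Fixpoint table:
  B0:   IN=(all ⊤)   OUT=(all ⊤)
  B1:   IN=(all ⊤)   OUT={c:3; rest ⊤}
  B2:   IN={c:3; rest ⊤}   OUT={a:6, c:3; rest ⊤}
  B3:   IN={a:6, c:3; rest ⊤}   OUT={a:6, c:3; rest ⊤}
  B4:   IN={a:6, c:3; rest ⊤}   OUT={a:6, c:3; rest ⊤}
  B5:   IN={c:3; rest ⊤}   OUT={c:3, f:6; rest ⊤}

Merge at B4: IN[B4] = OUT[B3] = {a: 6, b: ⊤, c: 3, d: ⊤, e: ⊤, f: ⊤}
Applying B4's transfer function to that IN value gives OUT[B4] (row B4 above).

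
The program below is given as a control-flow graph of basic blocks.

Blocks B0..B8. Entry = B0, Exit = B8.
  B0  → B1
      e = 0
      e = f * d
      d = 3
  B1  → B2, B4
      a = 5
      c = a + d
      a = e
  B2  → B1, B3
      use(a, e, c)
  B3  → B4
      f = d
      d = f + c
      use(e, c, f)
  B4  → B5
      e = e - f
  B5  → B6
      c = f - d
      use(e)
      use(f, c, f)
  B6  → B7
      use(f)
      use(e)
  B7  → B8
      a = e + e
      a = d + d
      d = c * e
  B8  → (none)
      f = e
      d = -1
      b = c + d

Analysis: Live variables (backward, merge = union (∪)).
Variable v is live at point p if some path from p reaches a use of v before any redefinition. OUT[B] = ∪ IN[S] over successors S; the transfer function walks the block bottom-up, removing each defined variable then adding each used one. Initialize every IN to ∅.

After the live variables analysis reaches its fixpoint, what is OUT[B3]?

Answer: {d, e, f}

Trace:
Per-block solution:
  B0: | IN={d, f} | OUT={d, e, f}
  B1: | IN={d, e, f} | OUT={a, c, d, e, f}
  B2: | IN={a, c, d, e, f} | OUT={c, d, e, f}
  B3: | IN={c, d, e} | OUT={d, e, f}
  B4: | IN={d, e, f} | OUT={d, e, f}
  B5: | IN={d, e, f} | OUT={c, d, e, f}
  B6: | IN={c, d, e, f} | OUT={c, d, e}
  B7: | IN={c, d, e} | OUT={c, e}
  B8: | IN={c, e} | OUT={}

Merge at B3: OUT[B3] = IN[B4] = {d, e, f}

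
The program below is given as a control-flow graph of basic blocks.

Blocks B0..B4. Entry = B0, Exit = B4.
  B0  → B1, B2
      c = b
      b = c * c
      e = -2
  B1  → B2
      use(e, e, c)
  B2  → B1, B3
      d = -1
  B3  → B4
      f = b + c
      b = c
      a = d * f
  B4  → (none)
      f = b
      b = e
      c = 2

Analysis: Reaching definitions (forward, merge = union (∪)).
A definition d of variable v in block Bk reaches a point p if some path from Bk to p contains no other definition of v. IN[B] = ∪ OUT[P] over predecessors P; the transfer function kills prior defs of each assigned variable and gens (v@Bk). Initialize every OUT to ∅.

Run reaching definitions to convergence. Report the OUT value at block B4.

Converged values:
  B0: | IN={} | OUT={b@B0, c@B0, e@B0}
  B1: | IN={b@B0, c@B0, d@B2, e@B0} | OUT={b@B0, c@B0, d@B2, e@B0}
  B2: | IN={b@B0, c@B0, d@B2, e@B0} | OUT={b@B0, c@B0, d@B2, e@B0}
  B3: | IN={b@B0, c@B0, d@B2, e@B0} | OUT={a@B3, b@B3, c@B0, d@B2, e@B0, f@B3}
  B4: | IN={a@B3, b@B3, c@B0, d@B2, e@B0, f@B3} | OUT={a@B3, b@B4, c@B4, d@B2, e@B0, f@B4}

Merge at B4: IN[B4] = OUT[B3] = {a@B3, b@B3, c@B0, d@B2, e@B0, f@B3}
Applying B4's transfer function to that IN value gives OUT[B4] (row B4 above).

Answer: {a@B3, b@B4, c@B4, d@B2, e@B0, f@B4}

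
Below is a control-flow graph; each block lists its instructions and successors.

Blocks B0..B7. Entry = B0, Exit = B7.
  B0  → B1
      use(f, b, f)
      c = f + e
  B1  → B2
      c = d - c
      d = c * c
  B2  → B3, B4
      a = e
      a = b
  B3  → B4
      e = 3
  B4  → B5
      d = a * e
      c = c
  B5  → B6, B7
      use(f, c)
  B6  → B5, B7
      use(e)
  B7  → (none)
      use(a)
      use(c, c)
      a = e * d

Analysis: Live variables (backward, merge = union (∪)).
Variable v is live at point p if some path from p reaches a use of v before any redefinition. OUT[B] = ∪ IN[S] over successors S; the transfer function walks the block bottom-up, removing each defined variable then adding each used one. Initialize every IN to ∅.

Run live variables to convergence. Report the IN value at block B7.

Per-block solution:
  B0:   IN={b, d, e, f}   OUT={b, c, d, e, f}
  B1:   IN={b, c, d, e, f}   OUT={b, c, e, f}
  B2:   IN={b, c, e, f}   OUT={a, c, e, f}
  B3:   IN={a, c, f}   OUT={a, c, e, f}
  B4:   IN={a, c, e, f}   OUT={a, c, d, e, f}
  B5:   IN={a, c, d, e, f}   OUT={a, c, d, e, f}
  B6:   IN={a, c, d, e, f}   OUT={a, c, d, e, f}
  B7:   IN={a, c, d, e}   OUT={}

B7 is the boundary node: OUT[B7] = {}
Applying B7's transfer function to that OUT value gives IN[B7] (row B7 above).

Answer: {a, c, d, e}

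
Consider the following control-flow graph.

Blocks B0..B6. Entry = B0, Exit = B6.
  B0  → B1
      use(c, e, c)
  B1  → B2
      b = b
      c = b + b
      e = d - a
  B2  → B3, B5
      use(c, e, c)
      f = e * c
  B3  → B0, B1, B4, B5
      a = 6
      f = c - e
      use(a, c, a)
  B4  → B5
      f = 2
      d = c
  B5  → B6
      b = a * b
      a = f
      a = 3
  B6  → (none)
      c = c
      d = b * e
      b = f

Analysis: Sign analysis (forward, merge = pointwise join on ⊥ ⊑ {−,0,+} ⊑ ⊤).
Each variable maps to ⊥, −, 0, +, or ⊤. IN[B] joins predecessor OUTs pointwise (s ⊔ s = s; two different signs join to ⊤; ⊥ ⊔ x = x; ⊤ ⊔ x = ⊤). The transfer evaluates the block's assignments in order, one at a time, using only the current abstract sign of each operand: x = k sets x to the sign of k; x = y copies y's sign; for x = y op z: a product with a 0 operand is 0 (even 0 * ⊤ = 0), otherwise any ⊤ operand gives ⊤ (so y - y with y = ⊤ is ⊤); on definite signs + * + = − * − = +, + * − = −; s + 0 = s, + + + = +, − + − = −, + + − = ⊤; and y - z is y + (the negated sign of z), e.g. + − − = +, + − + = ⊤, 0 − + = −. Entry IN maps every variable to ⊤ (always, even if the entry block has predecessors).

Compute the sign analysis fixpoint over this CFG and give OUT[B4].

Answer: {a: +, b: ⊤, c: ⊤, d: ⊤, e: ⊤, f: +}

Working:
Per-block solution:
  B0:   IN=(all ⊤)   OUT=(all ⊤)
  B1:   IN=(all ⊤)   OUT=(all ⊤)
  B2:   IN=(all ⊤)   OUT=(all ⊤)
  B3:   IN=(all ⊤)   OUT={a:+; rest ⊤}
  B4:   IN={a:+; rest ⊤}   OUT={a:+, f:+; rest ⊤}
  B5:   IN=(all ⊤)   OUT={a:+; rest ⊤}
  B6:   IN={a:+; rest ⊤}   OUT={a:+; rest ⊤}

Merge at B4: IN[B4] = OUT[B3] = {a: +, b: ⊤, c: ⊤, d: ⊤, e: ⊤, f: ⊤}
Applying B4's transfer function to that IN value gives OUT[B4] (row B4 above).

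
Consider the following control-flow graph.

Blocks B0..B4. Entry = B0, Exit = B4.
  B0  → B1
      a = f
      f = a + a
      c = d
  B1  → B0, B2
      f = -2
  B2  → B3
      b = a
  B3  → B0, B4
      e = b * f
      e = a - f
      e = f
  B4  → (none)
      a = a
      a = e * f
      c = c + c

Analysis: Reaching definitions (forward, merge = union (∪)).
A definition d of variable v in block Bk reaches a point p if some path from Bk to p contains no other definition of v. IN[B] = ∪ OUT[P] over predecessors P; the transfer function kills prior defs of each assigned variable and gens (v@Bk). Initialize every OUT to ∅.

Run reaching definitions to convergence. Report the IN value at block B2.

Converged values:
  B0:  IN={a@B0, b@B2, c@B0, e@B3, f@B1}  OUT={a@B0, b@B2, c@B0, e@B3, f@B0}
  B1:  IN={a@B0, b@B2, c@B0, e@B3, f@B0}  OUT={a@B0, b@B2, c@B0, e@B3, f@B1}
  B2:  IN={a@B0, b@B2, c@B0, e@B3, f@B1}  OUT={a@B0, b@B2, c@B0, e@B3, f@B1}
  B3:  IN={a@B0, b@B2, c@B0, e@B3, f@B1}  OUT={a@B0, b@B2, c@B0, e@B3, f@B1}
  B4:  IN={a@B0, b@B2, c@B0, e@B3, f@B1}  OUT={a@B4, b@B2, c@B4, e@B3, f@B1}

Merge at B2: IN[B2] = OUT[B1] = {a@B0, b@B2, c@B0, e@B3, f@B1}

Answer: {a@B0, b@B2, c@B0, e@B3, f@B1}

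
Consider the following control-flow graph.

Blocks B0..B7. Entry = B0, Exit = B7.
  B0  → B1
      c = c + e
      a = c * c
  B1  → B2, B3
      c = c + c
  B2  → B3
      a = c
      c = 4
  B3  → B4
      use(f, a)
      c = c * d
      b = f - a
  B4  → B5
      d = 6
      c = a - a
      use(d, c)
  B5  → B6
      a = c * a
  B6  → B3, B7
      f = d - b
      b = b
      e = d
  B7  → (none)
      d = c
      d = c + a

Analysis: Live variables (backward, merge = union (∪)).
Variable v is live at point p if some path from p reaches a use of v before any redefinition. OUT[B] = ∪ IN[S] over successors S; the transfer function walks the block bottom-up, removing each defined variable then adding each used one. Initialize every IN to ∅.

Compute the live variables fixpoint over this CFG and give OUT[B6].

Answer: {a, c, d, f}

Trace:
Fixpoint table:
  B0: | IN={c, d, e, f} | OUT={a, c, d, f}
  B1: | IN={a, c, d, f} | OUT={a, c, d, f}
  B2: | IN={c, d, f} | OUT={a, c, d, f}
  B3: | IN={a, c, d, f} | OUT={a, b}
  B4: | IN={a, b} | OUT={a, b, c, d}
  B5: | IN={a, b, c, d} | OUT={a, b, c, d}
  B6: | IN={a, b, c, d} | OUT={a, c, d, f}
  B7: | IN={a, c} | OUT={}

Merge at B6: OUT[B6] = IN[B3] ⊔ IN[B7] = {a, c, d, f}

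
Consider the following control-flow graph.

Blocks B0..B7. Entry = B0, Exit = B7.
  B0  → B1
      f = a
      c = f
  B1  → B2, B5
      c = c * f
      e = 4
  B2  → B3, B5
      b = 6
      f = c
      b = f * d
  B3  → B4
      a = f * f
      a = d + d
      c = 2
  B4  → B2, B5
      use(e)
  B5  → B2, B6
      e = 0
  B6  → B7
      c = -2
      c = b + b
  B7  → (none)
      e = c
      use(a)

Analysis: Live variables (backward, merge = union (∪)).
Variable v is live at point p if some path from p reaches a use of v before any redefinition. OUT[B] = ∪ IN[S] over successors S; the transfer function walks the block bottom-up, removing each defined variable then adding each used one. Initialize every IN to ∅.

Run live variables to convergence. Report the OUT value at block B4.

Converged values:
  B0: | IN={a, b, d} | OUT={a, b, c, d, f}
  B1: | IN={a, b, c, d, f} | OUT={a, b, c, d, e}
  B2: | IN={a, c, d, e} | OUT={a, b, c, d, e, f}
  B3: | IN={b, d, e, f} | OUT={a, b, c, d, e}
  B4: | IN={a, b, c, d, e} | OUT={a, b, c, d, e}
  B5: | IN={a, b, c, d} | OUT={a, b, c, d, e}
  B6: | IN={a, b} | OUT={a, c}
  B7: | IN={a, c} | OUT={}

Merge at B4: OUT[B4] = IN[B2] ⊔ IN[B5] = {a, b, c, d, e}

Answer: {a, b, c, d, e}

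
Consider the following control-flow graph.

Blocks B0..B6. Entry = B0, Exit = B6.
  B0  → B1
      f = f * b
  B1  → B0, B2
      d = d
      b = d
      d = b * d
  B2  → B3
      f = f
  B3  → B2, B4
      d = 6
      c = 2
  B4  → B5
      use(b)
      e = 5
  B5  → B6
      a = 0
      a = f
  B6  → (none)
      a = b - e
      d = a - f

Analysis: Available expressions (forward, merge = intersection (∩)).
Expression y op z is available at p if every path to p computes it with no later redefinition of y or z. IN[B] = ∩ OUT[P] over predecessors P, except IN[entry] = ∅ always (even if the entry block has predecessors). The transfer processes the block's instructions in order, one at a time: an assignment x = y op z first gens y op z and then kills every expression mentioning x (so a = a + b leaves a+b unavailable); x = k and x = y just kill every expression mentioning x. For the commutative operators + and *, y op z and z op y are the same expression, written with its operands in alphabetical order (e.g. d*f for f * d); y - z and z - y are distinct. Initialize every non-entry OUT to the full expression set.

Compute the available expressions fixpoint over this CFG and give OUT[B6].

Converged values:
  B0: | IN={} | OUT={}
  B1: | IN={} | OUT={}
  B2: | IN={} | OUT={}
  B3: | IN={} | OUT={}
  B4: | IN={} | OUT={}
  B5: | IN={} | OUT={}
  B6: | IN={} | OUT={a-f, b-e}

Merge at B6: IN[B6] = OUT[B5] = {}
Applying B6's transfer function to that IN value gives OUT[B6] (row B6 above).

Answer: {a-f, b-e}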